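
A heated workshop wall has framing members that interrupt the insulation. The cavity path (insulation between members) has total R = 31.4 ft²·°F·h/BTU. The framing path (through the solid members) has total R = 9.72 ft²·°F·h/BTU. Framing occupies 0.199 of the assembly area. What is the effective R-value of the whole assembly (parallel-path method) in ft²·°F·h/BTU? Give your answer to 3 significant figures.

21.7 ft²·°F·h/BTU

U_eff = 0.801/31.4 + 0.199/9.72 = 0.02551 + 0.02047 = 0.04598
R_eff = 1/U_eff = 21.75 ft²·°F·h/BTU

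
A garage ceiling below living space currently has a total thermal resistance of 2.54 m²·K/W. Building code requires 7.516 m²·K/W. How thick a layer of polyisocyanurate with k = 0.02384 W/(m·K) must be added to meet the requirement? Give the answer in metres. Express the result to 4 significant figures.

ΔR = 7.516 − 2.54 = 4.976 m²·K/W
L = ΔR × k = 4.976 × 0.02384 = 0.11863 m

0.1186 m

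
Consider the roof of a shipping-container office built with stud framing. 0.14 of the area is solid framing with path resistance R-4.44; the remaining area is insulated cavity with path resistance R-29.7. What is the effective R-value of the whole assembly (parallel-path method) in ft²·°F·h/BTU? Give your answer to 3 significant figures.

16.5 ft²·°F·h/BTU

U_eff = 0.86/29.7 + 0.14/4.44 = 0.02896 + 0.03153 = 0.06049
R_eff = 1/U_eff = 16.53 ft²·°F·h/BTU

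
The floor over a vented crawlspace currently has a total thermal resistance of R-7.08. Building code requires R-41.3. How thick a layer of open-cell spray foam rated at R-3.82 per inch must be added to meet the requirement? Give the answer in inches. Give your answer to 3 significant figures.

8.96 in

ΔR = 41.3 − 7.08 = 34.22 ft²·°F·h/BTU
L = ΔR / (R/in) = 34.22/3.82 = 8.958 in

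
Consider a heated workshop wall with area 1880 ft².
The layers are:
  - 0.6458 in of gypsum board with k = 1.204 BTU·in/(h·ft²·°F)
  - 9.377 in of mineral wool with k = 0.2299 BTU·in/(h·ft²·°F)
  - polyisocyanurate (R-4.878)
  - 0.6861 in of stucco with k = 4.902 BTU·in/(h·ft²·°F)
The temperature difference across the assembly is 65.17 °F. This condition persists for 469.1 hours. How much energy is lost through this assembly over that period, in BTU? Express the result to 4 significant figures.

0.6458/1.204 = 0.53638
9.377/0.2299 = 40.787
0.6861/4.902 = 0.13996
R_total = 0.53638 + 40.787 + 4.878 + 0.13996 = 46.342 ft²·°F·h/BTU
Q = 1880 × 65.17 / 46.342 = 2643.8 BTU/h
E = 2643.8 × 469.1 = 1240200 BTU

1240000 BTU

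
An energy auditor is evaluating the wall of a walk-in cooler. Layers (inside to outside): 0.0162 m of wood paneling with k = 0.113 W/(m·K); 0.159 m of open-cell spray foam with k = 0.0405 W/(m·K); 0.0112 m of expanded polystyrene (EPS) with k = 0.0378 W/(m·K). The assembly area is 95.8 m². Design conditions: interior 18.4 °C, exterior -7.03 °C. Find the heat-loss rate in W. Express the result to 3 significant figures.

0.0162/0.113 = 0.1434
0.159/0.0405 = 3.926
0.0112/0.0378 = 0.2963
R_total = 0.1434 + 3.926 + 0.2963 = 4.366 m²·K/W
Q = A·ΔT/R = 95.8 × (18.4 − (-7.03)) / 4.366 = 558 W

558 W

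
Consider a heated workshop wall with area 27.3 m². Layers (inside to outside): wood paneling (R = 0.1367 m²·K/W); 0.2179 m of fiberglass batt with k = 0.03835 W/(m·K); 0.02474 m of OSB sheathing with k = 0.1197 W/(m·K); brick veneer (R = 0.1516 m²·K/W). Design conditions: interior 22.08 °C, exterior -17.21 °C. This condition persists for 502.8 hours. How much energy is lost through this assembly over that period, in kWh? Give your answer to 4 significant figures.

0.2179/0.03835 = 5.6819
0.02474/0.1197 = 0.20668
R_total = 0.1367 + 5.6819 + 0.20668 + 0.1516 = 6.1769 m²·K/W
Q = 27.3 × (22.08 − (-17.21)) / 6.1769 = 173.65 W
E = 173.65 W × 502.8 h / 1000 = 87.312 kWh

87.31 kWh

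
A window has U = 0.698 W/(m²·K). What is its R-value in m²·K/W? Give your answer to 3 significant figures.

R = 1/U = 1/0.698 = 1.433

1.43 m²·K/W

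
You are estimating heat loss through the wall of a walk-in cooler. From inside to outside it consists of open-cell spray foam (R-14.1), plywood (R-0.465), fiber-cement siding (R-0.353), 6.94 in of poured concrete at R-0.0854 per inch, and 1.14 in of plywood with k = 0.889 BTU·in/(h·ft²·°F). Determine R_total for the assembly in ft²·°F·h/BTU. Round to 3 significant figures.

16.8 ft²·°F·h/BTU

6.94 × 0.0854 = 0.5927
1.14/0.889 = 1.282
R_total = 14.1 + 0.465 + 0.353 + 0.5927 + 1.282 = 16.79 ft²·°F·h/BTU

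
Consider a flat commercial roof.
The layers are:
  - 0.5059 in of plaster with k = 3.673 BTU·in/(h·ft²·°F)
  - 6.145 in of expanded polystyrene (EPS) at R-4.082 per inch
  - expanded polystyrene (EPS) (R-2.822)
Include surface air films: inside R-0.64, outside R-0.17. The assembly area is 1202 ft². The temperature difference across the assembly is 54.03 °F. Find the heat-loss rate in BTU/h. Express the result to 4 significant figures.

0.5059/3.673 = 0.13773
6.145 × 4.082 = 25.084
R_total = 0.64 + 0.13773 + 25.084 + 2.822 + 0.17 = 28.854 ft²·°F·h/BTU
Q = A·ΔT/R = 1202 × 54.03 / 28.854 = 2250.8 BTU/h

2251 BTU/h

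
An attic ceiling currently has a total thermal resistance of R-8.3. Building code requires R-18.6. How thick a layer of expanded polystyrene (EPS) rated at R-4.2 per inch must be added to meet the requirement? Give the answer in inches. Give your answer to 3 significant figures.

2.45 in

ΔR = 18.6 − 8.3 = 10.3 ft²·°F·h/BTU
L = ΔR / (R/in) = 10.3/4.2 = 2.452 in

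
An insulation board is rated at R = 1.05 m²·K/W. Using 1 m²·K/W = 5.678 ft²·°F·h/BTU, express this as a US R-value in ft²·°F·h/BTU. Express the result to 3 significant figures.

5.96 ft²·°F·h/BTU

R_US = 1.05 × 5.678 = 5.962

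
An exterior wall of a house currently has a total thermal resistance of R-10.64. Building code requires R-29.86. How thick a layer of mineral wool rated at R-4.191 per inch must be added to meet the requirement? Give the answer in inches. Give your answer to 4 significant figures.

ΔR = 29.86 − 10.64 = 19.22 ft²·°F·h/BTU
L = ΔR / (R/in) = 19.22/4.191 = 4.586 in

4.586 in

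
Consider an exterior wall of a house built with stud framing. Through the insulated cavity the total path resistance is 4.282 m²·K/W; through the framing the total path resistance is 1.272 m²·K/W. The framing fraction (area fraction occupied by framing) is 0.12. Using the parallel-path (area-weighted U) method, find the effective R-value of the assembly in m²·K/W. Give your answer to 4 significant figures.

U_eff = 0.88/4.282 + 0.12/1.272 = 0.20551 + 0.09434 = 0.29985
R_eff = 1/U_eff = 3.335 m²·K/W

3.335 m²·K/W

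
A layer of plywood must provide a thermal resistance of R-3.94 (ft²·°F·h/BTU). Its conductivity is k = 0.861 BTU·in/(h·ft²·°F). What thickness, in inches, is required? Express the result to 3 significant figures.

3.39 in

L = R × k = 3.94 × 0.861 = 3.392 in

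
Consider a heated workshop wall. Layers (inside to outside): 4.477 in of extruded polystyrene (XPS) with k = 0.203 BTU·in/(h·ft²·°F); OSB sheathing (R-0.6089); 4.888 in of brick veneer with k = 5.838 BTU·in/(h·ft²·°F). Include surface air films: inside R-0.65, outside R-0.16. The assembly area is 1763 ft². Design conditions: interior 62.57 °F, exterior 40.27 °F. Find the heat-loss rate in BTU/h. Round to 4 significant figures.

1617 BTU/h

4.477/0.203 = 22.054
4.888/5.838 = 0.83727
R_total = 0.65 + 22.054 + 0.6089 + 0.83727 + 0.16 = 24.31 ft²·°F·h/BTU
Q = A·ΔT/R = 1763 × (62.57 − 40.27) / 24.31 = 1617.2 BTU/h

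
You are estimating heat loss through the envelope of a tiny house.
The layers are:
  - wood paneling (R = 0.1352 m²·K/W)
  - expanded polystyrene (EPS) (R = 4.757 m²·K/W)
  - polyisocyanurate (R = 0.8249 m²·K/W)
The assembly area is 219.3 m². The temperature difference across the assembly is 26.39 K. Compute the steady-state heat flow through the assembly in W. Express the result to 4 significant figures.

1012 W

R_total = 0.1352 + 4.757 + 0.8249 = 5.7171 m²·K/W
Q = A·ΔT/R = 219.3 × 26.39 / 5.7171 = 1012.3 W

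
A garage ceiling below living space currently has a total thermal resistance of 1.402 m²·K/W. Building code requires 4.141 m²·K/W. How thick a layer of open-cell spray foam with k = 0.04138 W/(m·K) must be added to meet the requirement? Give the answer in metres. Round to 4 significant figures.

ΔR = 4.141 − 1.402 = 2.739 m²·K/W
L = ΔR × k = 2.739 × 0.04138 = 0.11334 m

0.1133 m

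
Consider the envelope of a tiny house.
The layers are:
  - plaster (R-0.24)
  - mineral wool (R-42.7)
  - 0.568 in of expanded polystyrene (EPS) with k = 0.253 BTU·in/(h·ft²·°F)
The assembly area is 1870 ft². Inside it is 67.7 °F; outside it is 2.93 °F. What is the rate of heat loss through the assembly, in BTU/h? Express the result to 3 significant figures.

0.568/0.253 = 2.245
R_total = 0.24 + 42.7 + 2.245 = 45.19 ft²·°F·h/BTU
Q = A·ΔT/R = 1870 × (67.7 − 2.93) / 45.19 = 2681 BTU/h

2680 BTU/h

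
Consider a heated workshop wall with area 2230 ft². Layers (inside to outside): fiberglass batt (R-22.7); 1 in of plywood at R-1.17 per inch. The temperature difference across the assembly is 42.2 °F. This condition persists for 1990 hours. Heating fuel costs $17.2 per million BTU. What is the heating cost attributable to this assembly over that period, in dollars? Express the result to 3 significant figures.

1 × 1.17 = 1.17
R_total = 22.7 + 1.17 = 23.87 ft²·°F·h/BTU
Q = 2230 × 42.2 / 23.87 = 3942 BTU/h
E = 3942 × 1990 = 7845000 BTU
Cost = 7845000/10⁶ × 17.2 = $134.9

135 dollars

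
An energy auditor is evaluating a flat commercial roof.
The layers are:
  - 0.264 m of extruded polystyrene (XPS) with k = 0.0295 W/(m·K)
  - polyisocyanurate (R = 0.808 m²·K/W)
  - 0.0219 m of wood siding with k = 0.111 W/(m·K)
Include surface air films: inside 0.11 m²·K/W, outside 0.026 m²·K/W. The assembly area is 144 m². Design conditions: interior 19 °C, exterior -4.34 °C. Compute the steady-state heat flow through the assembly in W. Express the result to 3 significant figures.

0.264/0.0295 = 8.949
0.0219/0.111 = 0.1973
R_total = 0.11 + 8.949 + 0.808 + 0.1973 + 0.026 = 10.09 m²·K/W
Q = A·ΔT/R = 144 × (19 − (-4.34)) / 10.09 = 333.1 W

333 W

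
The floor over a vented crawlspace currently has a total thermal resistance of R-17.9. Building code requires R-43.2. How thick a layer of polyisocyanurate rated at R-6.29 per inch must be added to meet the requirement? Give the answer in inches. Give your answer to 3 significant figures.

ΔR = 43.2 − 17.9 = 25.3 ft²·°F·h/BTU
L = ΔR / (R/in) = 25.3/6.29 = 4.022 in

4.02 in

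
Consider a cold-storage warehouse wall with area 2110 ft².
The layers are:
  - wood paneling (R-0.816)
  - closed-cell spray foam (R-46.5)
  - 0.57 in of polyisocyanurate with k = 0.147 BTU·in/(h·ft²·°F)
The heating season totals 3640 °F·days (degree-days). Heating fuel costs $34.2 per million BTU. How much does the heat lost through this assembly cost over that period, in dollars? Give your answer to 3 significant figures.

123 dollars

0.57/0.147 = 3.878
R_total = 0.816 + 46.5 + 3.878 = 51.19 ft²·°F·h/BTU
E = A × HDD × 24 / R = 2110 × 3640 × 24 / 51.19 = 3601000 BTU
Cost = 3601000/10⁶ × 34.2 = $123.1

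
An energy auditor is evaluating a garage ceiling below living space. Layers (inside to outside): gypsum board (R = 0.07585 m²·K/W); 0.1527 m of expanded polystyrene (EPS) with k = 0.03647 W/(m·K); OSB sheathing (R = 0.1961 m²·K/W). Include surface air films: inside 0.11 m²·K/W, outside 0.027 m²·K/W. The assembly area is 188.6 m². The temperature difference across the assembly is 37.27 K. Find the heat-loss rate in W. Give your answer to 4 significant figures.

1529 W

0.1527/0.03647 = 4.187
R_total = 0.11 + 0.07585 + 4.187 + 0.1961 + 0.027 = 4.596 m²·K/W
Q = A·ΔT/R = 188.6 × 37.27 / 4.596 = 1529.4 W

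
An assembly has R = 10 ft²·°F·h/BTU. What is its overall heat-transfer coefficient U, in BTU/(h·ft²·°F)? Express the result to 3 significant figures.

0.100 BTU/(h·ft²·°F)

U = 1/R = 1/10 = 0.1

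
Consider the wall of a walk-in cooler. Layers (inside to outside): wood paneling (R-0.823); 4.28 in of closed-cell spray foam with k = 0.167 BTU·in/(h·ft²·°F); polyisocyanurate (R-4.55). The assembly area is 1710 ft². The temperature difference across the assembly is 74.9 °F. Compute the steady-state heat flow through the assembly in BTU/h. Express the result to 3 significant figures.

4.28/0.167 = 25.63
R_total = 0.823 + 25.63 + 4.55 = 31 ft²·°F·h/BTU
Q = A·ΔT/R = 1710 × 74.9 / 31 = 4131 BTU/h

4130 BTU/h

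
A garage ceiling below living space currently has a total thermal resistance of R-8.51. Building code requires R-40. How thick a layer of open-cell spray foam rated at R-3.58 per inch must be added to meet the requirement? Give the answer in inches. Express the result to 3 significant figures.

ΔR = 40 − 8.51 = 31.49 ft²·°F·h/BTU
L = ΔR / (R/in) = 31.49/3.58 = 8.796 in

8.80 in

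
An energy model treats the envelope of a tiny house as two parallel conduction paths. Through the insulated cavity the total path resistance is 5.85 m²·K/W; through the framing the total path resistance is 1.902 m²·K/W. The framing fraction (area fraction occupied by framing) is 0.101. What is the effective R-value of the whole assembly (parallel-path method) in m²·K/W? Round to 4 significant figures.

U_eff = 0.899/5.85 + 0.101/1.902 = 0.15368 + 0.053102 = 0.20678
R_eff = 1/U_eff = 4.8361 m²·K/W

4.836 m²·K/W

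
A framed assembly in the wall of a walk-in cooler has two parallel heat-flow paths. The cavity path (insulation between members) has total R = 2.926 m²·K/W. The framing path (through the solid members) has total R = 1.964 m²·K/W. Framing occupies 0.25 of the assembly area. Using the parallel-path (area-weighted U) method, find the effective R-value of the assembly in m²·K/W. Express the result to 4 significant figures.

U_eff = 0.75/2.926 + 0.25/1.964 = 0.25632 + 0.12729 = 0.38361
R_eff = 1/U_eff = 2.6068 m²·K/W

2.607 m²·K/W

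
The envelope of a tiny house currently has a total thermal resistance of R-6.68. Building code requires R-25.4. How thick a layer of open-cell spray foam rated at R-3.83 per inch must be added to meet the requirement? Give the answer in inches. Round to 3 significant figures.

4.89 in

ΔR = 25.4 − 6.68 = 18.72 ft²·°F·h/BTU
L = ΔR / (R/in) = 18.72/3.83 = 4.888 in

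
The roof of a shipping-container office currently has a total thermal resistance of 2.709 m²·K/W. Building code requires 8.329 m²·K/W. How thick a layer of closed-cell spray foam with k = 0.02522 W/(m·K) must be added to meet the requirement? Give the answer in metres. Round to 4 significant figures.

0.1417 m

ΔR = 8.329 − 2.709 = 5.62 m²·K/W
L = ΔR × k = 5.62 × 0.02522 = 0.14174 m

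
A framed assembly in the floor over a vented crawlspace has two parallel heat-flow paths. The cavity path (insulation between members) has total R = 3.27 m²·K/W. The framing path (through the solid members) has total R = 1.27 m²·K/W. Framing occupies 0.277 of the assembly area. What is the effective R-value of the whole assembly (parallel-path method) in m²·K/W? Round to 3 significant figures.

2.28 m²·K/W

U_eff = 0.723/3.27 + 0.277/1.27 = 0.2211 + 0.2181 = 0.4392
R_eff = 1/U_eff = 2.277 m²·K/W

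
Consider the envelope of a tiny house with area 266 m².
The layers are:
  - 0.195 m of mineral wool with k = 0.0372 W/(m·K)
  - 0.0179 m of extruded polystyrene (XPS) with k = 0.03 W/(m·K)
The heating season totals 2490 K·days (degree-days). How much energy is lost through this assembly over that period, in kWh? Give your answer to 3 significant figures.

2720 kWh

0.195/0.0372 = 5.242
0.0179/0.03 = 0.5967
R_total = 5.242 + 0.5967 = 5.839 m²·K/W
E = A × HDD × 24 / R / 1000 = 266 × 2490 × 24 / 5.839 / 1000 = 2723 kWh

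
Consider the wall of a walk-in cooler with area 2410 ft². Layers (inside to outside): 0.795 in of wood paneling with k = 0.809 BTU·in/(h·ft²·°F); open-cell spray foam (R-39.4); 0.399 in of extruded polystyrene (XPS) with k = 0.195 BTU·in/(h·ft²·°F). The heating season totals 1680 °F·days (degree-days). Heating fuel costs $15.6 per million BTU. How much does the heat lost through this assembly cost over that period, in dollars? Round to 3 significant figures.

0.795/0.809 = 0.9827
0.399/0.195 = 2.046
R_total = 0.9827 + 39.4 + 2.046 = 42.43 ft²·°F·h/BTU
E = A × HDD × 24 / R = 2410 × 1680 × 24 / 42.43 = 2290000 BTU
Cost = 2290000/10⁶ × 15.6 = $35.73

35.7 dollars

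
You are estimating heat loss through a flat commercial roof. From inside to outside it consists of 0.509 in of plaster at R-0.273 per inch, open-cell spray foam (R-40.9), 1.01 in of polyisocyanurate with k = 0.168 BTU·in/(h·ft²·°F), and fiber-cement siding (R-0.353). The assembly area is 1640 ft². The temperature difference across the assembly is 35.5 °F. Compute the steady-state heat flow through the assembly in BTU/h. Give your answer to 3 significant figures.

0.509 × 0.273 = 0.139
1.01/0.168 = 6.012
R_total = 0.139 + 40.9 + 6.012 + 0.353 = 47.4 ft²·°F·h/BTU
Q = A·ΔT/R = 1640 × 35.5 / 47.4 = 1228 BTU/h

1230 BTU/h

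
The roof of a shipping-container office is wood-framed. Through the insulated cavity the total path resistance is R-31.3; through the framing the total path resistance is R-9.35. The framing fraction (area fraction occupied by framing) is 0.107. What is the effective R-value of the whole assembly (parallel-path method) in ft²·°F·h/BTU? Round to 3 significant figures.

25.0 ft²·°F·h/BTU

U_eff = 0.893/31.3 + 0.107/9.35 = 0.02853 + 0.01144 = 0.03997
R_eff = 1/U_eff = 25.02 ft²·°F·h/BTU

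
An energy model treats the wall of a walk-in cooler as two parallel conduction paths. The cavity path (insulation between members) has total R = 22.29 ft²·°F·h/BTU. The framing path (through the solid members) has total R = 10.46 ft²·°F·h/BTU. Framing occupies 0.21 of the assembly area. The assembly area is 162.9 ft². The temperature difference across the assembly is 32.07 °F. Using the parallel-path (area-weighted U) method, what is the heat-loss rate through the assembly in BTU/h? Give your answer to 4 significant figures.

U_eff = 0.79/22.29 + 0.21/10.46 = 0.035442 + 0.020076 = 0.055518
R_eff = 1/U_eff = 18.012 ft²·°F·h/BTU
Q = 162.9 × 32.07 / 18.012 = 290.04 BTU/h

290.0 BTU/h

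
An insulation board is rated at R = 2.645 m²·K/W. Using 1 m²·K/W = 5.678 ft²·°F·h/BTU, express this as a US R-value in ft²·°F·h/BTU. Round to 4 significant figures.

R_US = 2.645 × 5.678 = 15.018

15.02 ft²·°F·h/BTU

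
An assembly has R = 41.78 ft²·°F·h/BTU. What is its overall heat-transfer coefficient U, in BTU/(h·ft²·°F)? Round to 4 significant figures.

0.02393 BTU/(h·ft²·°F)

U = 1/R = 1/41.78 = 0.023935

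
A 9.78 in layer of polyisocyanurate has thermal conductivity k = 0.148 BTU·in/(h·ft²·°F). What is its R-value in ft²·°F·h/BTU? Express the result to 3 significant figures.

66.1 ft²·°F·h/BTU

R = L/k = 9.78/0.148 = 66.08 ft²·°F·h/BTU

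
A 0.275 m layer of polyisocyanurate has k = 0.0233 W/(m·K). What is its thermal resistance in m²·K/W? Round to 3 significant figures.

R = L/k = 0.275/0.0233 = 11.8 m²·K/W

11.8 m²·K/W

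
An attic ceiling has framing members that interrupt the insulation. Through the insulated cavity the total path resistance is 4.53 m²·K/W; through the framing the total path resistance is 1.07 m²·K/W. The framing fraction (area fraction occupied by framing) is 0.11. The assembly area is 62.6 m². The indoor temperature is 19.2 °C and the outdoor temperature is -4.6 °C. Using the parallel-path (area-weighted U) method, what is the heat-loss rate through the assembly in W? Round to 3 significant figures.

U_eff = 0.89/4.53 + 0.11/1.07 = 0.1965 + 0.1028 = 0.2993
R_eff = 1/U_eff = 3.341 m²·K/W
Q = 62.6 × (19.2 − (-4.6)) / 3.341 = 445.9 W

446 W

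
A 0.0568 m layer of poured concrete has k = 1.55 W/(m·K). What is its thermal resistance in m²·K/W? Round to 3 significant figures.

R = L/k = 0.0568/1.55 = 0.03665 m²·K/W

0.0366 m²·K/W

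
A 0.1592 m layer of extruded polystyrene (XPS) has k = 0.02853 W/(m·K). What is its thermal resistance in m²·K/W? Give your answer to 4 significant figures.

R = L/k = 0.1592/0.02853 = 5.5801 m²·K/W

5.580 m²·K/W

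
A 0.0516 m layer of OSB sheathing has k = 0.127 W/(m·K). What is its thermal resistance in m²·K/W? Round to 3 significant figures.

0.406 m²·K/W

R = L/k = 0.0516/0.127 = 0.4063 m²·K/W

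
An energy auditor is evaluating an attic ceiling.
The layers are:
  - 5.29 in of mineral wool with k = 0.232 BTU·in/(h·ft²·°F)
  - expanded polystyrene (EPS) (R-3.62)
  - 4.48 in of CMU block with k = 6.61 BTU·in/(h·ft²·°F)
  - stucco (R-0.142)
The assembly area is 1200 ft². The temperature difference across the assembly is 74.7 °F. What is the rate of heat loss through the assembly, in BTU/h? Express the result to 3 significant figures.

3290 BTU/h

5.29/0.232 = 22.8
4.48/6.61 = 0.6778
R_total = 22.8 + 3.62 + 0.6778 + 0.142 = 27.24 ft²·°F·h/BTU
Q = A·ΔT/R = 1200 × 74.7 / 27.24 = 3291 BTU/h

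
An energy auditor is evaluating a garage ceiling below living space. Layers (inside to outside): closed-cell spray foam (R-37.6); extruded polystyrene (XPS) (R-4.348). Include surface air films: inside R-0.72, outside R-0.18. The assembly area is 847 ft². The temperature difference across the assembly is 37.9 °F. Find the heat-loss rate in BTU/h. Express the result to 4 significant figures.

R_total = 0.72 + 37.6 + 4.348 + 0.18 = 42.848 ft²·°F·h/BTU
Q = A·ΔT/R = 847 × 37.9 / 42.848 = 749.19 BTU/h

749.2 BTU/h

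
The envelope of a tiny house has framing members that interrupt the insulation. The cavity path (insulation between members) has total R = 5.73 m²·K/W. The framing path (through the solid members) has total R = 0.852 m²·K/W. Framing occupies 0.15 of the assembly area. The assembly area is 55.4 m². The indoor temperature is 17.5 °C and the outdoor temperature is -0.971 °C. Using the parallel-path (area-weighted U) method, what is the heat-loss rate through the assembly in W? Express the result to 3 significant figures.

332 W

U_eff = 0.85/5.73 + 0.15/0.852 = 0.1483 + 0.1761 = 0.3244
R_eff = 1/U_eff = 3.083 m²·K/W
Q = 55.4 × (17.5 − (-0.971)) / 3.083 = 332 W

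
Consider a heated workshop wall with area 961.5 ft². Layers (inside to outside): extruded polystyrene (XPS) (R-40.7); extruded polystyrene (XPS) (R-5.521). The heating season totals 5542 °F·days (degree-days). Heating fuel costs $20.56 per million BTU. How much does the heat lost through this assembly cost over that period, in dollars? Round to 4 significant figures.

56.89 dollars

R_total = 40.7 + 5.521 = 46.221 ft²·°F·h/BTU
E = A × HDD × 24 / R = 961.5 × 5542 × 24 / 46.221 = 2766900 BTU
Cost = 2766900/10⁶ × 20.56 = $56.887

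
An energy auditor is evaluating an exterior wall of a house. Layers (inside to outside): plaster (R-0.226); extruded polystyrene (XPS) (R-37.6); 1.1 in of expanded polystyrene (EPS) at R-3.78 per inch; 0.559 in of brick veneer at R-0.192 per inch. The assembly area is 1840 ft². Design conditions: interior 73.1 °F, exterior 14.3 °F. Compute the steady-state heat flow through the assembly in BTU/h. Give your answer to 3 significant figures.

2570 BTU/h

1.1 × 3.78 = 4.158
0.559 × 0.192 = 0.1073
R_total = 0.226 + 37.6 + 4.158 + 0.1073 = 42.09 ft²·°F·h/BTU
Q = A·ΔT/R = 1840 × (73.1 − 14.3) / 42.09 = 2570 BTU/h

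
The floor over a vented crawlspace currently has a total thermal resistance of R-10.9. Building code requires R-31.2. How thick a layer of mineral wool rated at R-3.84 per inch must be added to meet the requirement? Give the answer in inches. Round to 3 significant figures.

ΔR = 31.2 − 10.9 = 20.3 ft²·°F·h/BTU
L = ΔR / (R/in) = 20.3/3.84 = 5.286 in

5.29 in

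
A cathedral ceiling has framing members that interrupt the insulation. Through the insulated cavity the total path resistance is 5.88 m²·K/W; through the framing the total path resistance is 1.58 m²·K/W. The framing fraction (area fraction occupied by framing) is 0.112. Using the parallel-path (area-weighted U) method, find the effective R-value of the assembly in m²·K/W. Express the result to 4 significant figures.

U_eff = 0.888/5.88 + 0.112/1.58 = 0.15102 + 0.070886 = 0.22191
R_eff = 1/U_eff = 4.5064 m²·K/W

4.506 m²·K/W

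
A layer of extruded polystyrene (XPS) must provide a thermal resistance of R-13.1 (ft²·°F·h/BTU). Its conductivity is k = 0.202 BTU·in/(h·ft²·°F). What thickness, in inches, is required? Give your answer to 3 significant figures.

L = R × k = 13.1 × 0.202 = 2.646 in

2.65 in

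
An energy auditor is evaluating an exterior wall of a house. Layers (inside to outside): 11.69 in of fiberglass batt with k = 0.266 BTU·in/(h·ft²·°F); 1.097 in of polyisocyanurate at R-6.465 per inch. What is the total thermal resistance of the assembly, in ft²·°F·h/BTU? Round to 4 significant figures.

11.69/0.266 = 43.947
1.097 × 6.465 = 7.0921
R_total = 43.947 + 7.0921 = 51.039 ft²·°F·h/BTU

51.04 ft²·°F·h/BTU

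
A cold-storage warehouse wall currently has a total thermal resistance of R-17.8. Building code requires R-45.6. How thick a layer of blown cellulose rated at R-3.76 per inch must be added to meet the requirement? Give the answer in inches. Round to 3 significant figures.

ΔR = 45.6 − 17.8 = 27.8 ft²·°F·h/BTU
L = ΔR / (R/in) = 27.8/3.76 = 7.394 in

7.39 in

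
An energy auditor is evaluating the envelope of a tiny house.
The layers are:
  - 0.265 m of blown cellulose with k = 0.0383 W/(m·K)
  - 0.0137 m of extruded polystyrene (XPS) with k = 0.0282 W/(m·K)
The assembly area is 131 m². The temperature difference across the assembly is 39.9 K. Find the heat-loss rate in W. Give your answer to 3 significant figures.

0.265/0.0383 = 6.919
0.0137/0.0282 = 0.4858
R_total = 6.919 + 0.4858 = 7.405 m²·K/W
Q = A·ΔT/R = 131 × 39.9 / 7.405 = 705.9 W

706 W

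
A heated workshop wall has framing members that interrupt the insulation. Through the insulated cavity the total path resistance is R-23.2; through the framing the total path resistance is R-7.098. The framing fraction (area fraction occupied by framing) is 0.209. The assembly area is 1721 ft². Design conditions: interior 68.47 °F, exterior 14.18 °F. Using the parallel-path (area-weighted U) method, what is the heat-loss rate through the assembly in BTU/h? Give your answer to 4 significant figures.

U_eff = 0.791/23.2 + 0.209/7.098 = 0.034095 + 0.029445 = 0.06354
R_eff = 1/U_eff = 15.738 ft²·°F·h/BTU
Q = 1721 × (68.47 − 14.18) / 15.738 = 5936.7 BTU/h

5937 BTU/h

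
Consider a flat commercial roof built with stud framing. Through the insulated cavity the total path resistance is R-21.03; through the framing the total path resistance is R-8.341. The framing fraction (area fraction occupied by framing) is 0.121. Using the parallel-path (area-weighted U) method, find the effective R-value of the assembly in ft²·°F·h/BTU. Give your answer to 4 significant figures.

17.76 ft²·°F·h/BTU

U_eff = 0.879/21.03 + 0.121/8.341 = 0.041797 + 0.014507 = 0.056304
R_eff = 1/U_eff = 17.761 ft²·°F·h/BTU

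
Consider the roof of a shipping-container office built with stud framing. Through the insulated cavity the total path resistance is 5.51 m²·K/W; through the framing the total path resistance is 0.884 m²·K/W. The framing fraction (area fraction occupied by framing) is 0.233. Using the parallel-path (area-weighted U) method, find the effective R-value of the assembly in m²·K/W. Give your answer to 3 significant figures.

2.48 m²·K/W

U_eff = 0.767/5.51 + 0.233/0.884 = 0.1392 + 0.2636 = 0.4028
R_eff = 1/U_eff = 2.483 m²·K/W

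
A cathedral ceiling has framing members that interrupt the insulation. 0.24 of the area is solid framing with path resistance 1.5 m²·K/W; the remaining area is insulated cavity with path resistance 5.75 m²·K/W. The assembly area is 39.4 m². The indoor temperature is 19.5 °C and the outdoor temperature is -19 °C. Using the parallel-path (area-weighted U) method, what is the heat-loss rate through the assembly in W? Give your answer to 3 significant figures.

443 W

U_eff = 0.76/5.75 + 0.24/1.5 = 0.1322 + 0.16 = 0.2922
R_eff = 1/U_eff = 3.423 m²·K/W
Q = 39.4 × (19.5 − (-19)) / 3.423 = 443.2 W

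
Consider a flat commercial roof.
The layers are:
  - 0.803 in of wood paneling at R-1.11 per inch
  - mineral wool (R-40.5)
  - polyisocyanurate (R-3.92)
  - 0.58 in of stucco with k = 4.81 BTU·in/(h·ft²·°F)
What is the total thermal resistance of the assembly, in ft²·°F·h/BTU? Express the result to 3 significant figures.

0.803 × 1.11 = 0.8913
0.58/4.81 = 0.1206
R_total = 0.8913 + 40.5 + 3.92 + 0.1206 = 45.43 ft²·°F·h/BTU

45.4 ft²·°F·h/BTU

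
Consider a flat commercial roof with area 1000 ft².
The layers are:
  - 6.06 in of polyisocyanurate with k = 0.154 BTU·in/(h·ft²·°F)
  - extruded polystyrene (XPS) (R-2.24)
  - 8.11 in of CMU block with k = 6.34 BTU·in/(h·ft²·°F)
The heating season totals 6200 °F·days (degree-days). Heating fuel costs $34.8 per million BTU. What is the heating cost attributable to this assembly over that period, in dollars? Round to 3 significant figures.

6.06/0.154 = 39.35
8.11/6.34 = 1.279
R_total = 39.35 + 2.24 + 1.279 = 42.87 ft²·°F·h/BTU
E = A × HDD × 24 / R = 1000 × 6200 × 24 / 42.87 = 3471000 BTU
Cost = 3471000/10⁶ × 34.8 = $120.8

121 dollars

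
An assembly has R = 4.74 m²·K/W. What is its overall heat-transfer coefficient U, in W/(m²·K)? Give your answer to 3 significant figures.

U = 1/R = 1/4.74 = 0.211

0.211 W/(m²·K)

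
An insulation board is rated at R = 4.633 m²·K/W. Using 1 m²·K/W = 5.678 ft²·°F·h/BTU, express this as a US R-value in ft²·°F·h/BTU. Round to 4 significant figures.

26.31 ft²·°F·h/BTU

R_US = 4.633 × 5.678 = 26.306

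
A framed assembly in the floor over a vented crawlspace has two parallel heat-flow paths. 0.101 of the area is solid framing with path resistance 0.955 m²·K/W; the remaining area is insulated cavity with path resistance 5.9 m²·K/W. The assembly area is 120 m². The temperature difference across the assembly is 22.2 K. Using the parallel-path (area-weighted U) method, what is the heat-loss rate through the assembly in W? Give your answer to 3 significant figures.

688 W

U_eff = 0.899/5.9 + 0.101/0.955 = 0.1524 + 0.1058 = 0.2581
R_eff = 1/U_eff = 3.874 m²·K/W
Q = 120 × 22.2 / 3.874 = 687.7 W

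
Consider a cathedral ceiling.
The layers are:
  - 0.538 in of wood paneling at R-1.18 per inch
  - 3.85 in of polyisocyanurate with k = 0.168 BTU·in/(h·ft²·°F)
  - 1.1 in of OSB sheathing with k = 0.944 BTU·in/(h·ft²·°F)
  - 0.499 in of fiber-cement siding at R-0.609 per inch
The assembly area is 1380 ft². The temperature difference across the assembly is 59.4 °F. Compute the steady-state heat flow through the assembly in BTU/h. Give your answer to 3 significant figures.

0.538 × 1.18 = 0.6348
3.85/0.168 = 22.92
1.1/0.944 = 1.165
0.499 × 0.609 = 0.3039
R_total = 0.6348 + 22.92 + 1.165 + 0.3039 = 25.02 ft²·°F·h/BTU
Q = A·ΔT/R = 1380 × 59.4 / 25.02 = 3276 BTU/h

3280 BTU/h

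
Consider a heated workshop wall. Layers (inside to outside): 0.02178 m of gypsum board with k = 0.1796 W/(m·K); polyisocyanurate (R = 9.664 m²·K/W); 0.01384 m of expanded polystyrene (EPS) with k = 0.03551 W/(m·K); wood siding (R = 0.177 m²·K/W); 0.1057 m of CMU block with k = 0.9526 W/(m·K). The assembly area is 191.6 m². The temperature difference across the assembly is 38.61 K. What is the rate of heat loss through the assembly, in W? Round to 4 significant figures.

0.02178/0.1796 = 0.12127
0.01384/0.03551 = 0.38975
0.1057/0.9526 = 0.11096
R_total = 0.12127 + 9.664 + 0.38975 + 0.177 + 0.11096 = 10.463 m²·K/W
Q = A·ΔT/R = 191.6 × 38.61 / 10.463 = 707.03 W

707.0 W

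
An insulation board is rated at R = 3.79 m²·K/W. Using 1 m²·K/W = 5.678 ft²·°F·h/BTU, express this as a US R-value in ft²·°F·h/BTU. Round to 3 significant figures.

R_US = 3.79 × 5.678 = 21.52

21.5 ft²·°F·h/BTU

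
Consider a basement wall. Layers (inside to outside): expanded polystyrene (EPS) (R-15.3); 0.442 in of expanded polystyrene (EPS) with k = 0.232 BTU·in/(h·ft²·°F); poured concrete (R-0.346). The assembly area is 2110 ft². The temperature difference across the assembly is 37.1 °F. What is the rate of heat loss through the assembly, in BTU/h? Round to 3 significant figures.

4460 BTU/h

0.442/0.232 = 1.905
R_total = 15.3 + 1.905 + 0.346 = 17.55 ft²·°F·h/BTU
Q = A·ΔT/R = 2110 × 37.1 / 17.55 = 4460 BTU/h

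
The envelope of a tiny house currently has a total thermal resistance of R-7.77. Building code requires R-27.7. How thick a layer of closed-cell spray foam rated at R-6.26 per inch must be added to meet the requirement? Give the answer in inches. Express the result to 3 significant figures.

ΔR = 27.7 − 7.77 = 19.93 ft²·°F·h/BTU
L = ΔR / (R/in) = 19.93/6.26 = 3.184 in

3.18 in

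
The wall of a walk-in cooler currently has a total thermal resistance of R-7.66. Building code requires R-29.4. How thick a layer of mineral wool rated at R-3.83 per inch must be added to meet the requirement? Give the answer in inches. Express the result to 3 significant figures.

ΔR = 29.4 − 7.66 = 21.74 ft²·°F·h/BTU
L = ΔR / (R/in) = 21.74/3.83 = 5.676 in

5.68 in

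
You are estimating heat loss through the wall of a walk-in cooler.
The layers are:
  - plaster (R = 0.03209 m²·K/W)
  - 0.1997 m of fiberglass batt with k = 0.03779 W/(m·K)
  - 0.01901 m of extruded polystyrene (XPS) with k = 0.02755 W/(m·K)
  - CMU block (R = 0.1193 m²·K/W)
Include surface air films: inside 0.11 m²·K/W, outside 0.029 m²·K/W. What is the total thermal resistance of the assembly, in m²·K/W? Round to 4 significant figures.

0.1997/0.03779 = 5.2845
0.01901/0.02755 = 0.69002
R_total = 0.11 + 0.03209 + 5.2845 + 0.69002 + 0.1193 + 0.029 = 6.2649 m²·K/W

6.265 m²·K/W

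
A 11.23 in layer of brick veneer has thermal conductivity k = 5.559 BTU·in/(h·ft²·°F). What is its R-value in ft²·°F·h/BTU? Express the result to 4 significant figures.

2.020 ft²·°F·h/BTU

R = L/k = 11.23/5.559 = 2.0201 ft²·°F·h/BTU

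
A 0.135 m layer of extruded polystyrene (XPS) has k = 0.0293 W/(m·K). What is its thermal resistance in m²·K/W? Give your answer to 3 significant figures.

4.61 m²·K/W

R = L/k = 0.135/0.0293 = 4.608 m²·K/W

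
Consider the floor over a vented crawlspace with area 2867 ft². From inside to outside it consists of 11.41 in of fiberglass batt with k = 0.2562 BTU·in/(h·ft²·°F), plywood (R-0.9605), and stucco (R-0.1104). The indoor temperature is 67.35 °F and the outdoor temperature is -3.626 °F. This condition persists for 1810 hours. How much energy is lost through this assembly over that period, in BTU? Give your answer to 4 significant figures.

8076000 BTU

11.41/0.2562 = 44.536
R_total = 44.536 + 0.9605 + 0.1104 = 45.606 ft²·°F·h/BTU
Q = 2867 × (67.35 − (-3.626)) / 45.606 = 4461.8 BTU/h
E = 4461.8 × 1810 = 8075900 BTU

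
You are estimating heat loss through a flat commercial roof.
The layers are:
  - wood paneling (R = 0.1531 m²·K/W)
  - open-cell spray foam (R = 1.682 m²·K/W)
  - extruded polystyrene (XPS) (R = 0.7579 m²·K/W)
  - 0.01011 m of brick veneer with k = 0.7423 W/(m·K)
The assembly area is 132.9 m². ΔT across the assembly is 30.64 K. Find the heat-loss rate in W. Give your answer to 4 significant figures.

1562 W

0.01011/0.7423 = 0.01362
R_total = 0.1531 + 1.682 + 0.7579 + 0.01362 = 2.6066 m²·K/W
Q = A·ΔT/R = 132.9 × 30.64 / 2.6066 = 1562.2 W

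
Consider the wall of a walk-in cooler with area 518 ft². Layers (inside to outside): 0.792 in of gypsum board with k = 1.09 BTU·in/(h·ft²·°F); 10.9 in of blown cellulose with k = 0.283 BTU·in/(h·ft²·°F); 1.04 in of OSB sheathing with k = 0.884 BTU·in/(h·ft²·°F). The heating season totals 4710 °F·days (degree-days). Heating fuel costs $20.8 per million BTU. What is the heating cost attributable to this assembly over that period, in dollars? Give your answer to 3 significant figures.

0.792/1.09 = 0.7266
10.9/0.283 = 38.52
1.04/0.884 = 1.176
R_total = 0.7266 + 38.52 + 1.176 = 40.42 ft²·°F·h/BTU
E = A × HDD × 24 / R = 518 × 4710 × 24 / 40.42 = 1449000 BTU
Cost = 1449000/10⁶ × 20.8 = $30.13

30.1 dollars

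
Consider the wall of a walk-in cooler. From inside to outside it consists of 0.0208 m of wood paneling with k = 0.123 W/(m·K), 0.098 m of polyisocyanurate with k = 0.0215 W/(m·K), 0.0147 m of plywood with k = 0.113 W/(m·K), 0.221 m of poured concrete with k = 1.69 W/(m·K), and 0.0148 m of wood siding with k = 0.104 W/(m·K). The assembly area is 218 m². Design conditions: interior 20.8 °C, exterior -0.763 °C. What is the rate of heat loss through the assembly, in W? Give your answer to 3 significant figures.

0.0208/0.123 = 0.1691
0.098/0.0215 = 4.558
0.0147/0.113 = 0.1301
0.221/1.69 = 0.1308
0.0148/0.104 = 0.1423
R_total = 0.1691 + 4.558 + 0.1301 + 0.1308 + 0.1423 = 5.13 m²·K/W
Q = A·ΔT/R = 218 × (20.8 − (-0.763)) / 5.13 = 916.2 W

916 W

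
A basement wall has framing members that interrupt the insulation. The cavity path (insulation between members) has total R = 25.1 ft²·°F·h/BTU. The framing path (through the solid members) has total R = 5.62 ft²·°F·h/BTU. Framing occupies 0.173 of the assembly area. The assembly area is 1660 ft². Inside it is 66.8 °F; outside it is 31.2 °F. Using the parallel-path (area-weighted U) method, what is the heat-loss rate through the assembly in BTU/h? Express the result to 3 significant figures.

3770 BTU/h

U_eff = 0.827/25.1 + 0.173/5.62 = 0.03295 + 0.03078 = 0.06373
R_eff = 1/U_eff = 15.69 ft²·°F·h/BTU
Q = 1660 × (66.8 − 31.2) / 15.69 = 3766 BTU/h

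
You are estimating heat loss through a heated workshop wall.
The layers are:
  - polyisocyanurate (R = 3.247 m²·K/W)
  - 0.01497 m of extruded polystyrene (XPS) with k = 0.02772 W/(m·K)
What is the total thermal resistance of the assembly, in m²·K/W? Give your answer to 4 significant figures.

0.01497/0.02772 = 0.54004
R_total = 3.247 + 0.54004 = 3.787 m²·K/W

3.787 m²·K/W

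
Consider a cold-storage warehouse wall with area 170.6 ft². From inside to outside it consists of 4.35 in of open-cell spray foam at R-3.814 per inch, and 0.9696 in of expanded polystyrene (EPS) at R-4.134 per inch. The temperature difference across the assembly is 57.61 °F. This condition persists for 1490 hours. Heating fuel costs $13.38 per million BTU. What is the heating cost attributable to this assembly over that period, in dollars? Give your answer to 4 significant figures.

9.512 dollars

4.35 × 3.814 = 16.591
0.9696 × 4.134 = 4.0083
R_total = 16.591 + 4.0083 = 20.599 ft²·°F·h/BTU
Q = 170.6 × 57.61 / 20.599 = 477.12 BTU/h
E = 477.12 × 1490 = 710910 BTU
Cost = 710910/10⁶ × 13.38 = $9.5119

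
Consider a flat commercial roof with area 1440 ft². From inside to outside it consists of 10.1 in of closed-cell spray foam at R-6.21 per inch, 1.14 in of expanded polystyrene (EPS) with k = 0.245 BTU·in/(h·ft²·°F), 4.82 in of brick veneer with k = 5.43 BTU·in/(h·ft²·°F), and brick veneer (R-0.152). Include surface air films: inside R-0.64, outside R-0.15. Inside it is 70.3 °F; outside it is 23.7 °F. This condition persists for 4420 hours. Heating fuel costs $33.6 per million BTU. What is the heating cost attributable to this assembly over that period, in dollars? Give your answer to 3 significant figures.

144 dollars

10.1 × 6.21 = 62.72
1.14/0.245 = 4.653
4.82/5.43 = 0.8877
R_total = 0.64 + 62.72 + 4.653 + 0.8877 + 0.152 + 0.15 = 69.2 ft²·°F·h/BTU
Q = 1440 × (70.3 − 23.7) / 69.2 = 969.7 BTU/h
E = 969.7 × 4420 = 4286000 BTU
Cost = 4286000/10⁶ × 33.6 = $144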